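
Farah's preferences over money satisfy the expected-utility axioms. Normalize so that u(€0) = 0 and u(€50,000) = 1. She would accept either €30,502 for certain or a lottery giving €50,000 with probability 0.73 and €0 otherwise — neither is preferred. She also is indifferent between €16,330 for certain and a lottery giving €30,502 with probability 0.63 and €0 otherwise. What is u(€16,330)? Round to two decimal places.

The first gamble pins u(€30,502): it must equal 0.73·1 + 0.27·0 = 0.73.
The second indifference gives u(€16,330) = 0.63·u(€30,502) + 0.37·u(€0) = 0.63·0.73 + 0.37·0.00 = 0.4599.

0.46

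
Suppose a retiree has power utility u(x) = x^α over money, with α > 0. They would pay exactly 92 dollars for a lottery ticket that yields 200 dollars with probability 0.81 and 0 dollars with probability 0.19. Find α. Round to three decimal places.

The lottery's expected utility is 0.81·u(200) + 0.19·u(0) = 0.81·200^α (since u(0) = 0 for α > 0).
Setting u(92) equal to that: 92^α = 0.81·200^α ⇒ (92/200)^α = 0.81.
α = ln(0.81) / ln(92/200) = -0.210721/-0.776529 ≈ 0.271.

α ≈ 0.271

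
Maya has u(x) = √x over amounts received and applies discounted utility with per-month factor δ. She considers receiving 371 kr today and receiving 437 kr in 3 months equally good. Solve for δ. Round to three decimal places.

Indifference means u(371) = δ^3 · u(437), so δ^3 = u(371)/u(437).
With u(x) = √x: δ^3 = √371/√437 = √(371/437) = 0.92140.
So δ = 0.92140^(1/3) ≈ 0.973.

δ ≈ 0.973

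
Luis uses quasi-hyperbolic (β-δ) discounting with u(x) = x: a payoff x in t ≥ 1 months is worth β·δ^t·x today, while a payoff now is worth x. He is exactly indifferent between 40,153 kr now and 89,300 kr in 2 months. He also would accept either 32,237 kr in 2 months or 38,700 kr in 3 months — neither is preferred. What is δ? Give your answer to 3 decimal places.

Both payoffs in the second observation are in the future, so β drops out: δ^2·32237 = δ^3·38700 ⇒ δ = 32237/38700 = 0.83300.

δ ≈ 0.833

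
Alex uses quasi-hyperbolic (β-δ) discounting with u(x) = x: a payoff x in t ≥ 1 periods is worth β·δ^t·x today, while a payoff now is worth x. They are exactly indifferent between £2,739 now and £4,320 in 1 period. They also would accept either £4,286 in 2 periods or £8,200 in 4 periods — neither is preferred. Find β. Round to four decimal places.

β ≈ 0.8770

From the later pair, β·δ^2·4286 = β·δ^4·8200; dividing through, δ^2 = 4286/8200 = 0.52268, so δ = 0.72297.
The first indifference: 2739 = β·δ·4320, so β = 2739/(δ·4320) = 2739/(0.72297·4320) ≈ 0.8770.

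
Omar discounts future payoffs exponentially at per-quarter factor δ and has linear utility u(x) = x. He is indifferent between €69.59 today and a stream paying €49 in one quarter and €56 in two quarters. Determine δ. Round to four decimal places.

δ ≈ 0.7600

The stream is worth 49δ + 56δ² today, so 49δ + 56δ² = 69.59.
Rearranged: 56δ² + 49δ − 69.59 = 0.
By the quadratic formula (taking the positive root), δ = (−49 + √17989.16) / 112 ≈ 0.7600.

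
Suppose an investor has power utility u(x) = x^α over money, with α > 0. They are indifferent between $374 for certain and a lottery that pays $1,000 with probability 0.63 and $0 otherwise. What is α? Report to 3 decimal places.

α ≈ 0.470

Since u(0) = 0, the lottery's EU is 0.63·1000^α.
Setting u(374) equal to that: 374^α = 0.63·1000^α ⇒ (374/1000)^α = 0.63.
Taking logs: α·ln(374/1000) = ln(0.63), so α = -0.462035 / -0.983499 ≈ 0.470.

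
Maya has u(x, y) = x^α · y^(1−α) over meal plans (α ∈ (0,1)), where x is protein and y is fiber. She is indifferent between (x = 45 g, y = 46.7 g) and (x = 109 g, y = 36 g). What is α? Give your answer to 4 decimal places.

Set the two utilities equal: 45^α·46.7^(1−α) = 109^α·36^(1−α).
(45/109)^α = (36/46.7)^(1−α); take logs: α·ln(45/109) = (1−α)·ln(36/46.7), i.e. α·-0.8846854 = (1−α)·-0.2602252.
So α/(1−α) = (-0.2602252)/(-0.8846854) = 0.2941443, and α = 0.2941443/1.2941443 ≈ 0.2273.

α ≈ 0.2273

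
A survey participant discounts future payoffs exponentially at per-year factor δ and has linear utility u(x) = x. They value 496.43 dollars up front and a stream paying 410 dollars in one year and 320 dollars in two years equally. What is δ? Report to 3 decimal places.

δ ≈ 0.760

Equating present values: 496.43 = 410δ + 320δ².
That is, 320δ² + 410δ − 496.43 = 0, a quadratic in δ.
The positive root is δ = [−410 + √(410² + 4·320·496.43)] / (2·320) = (−410 + 896.399)/640 ≈ 0.760.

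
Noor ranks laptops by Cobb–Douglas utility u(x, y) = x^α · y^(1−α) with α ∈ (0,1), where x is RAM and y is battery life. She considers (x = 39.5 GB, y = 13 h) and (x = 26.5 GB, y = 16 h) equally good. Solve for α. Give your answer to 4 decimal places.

α ≈ 0.3422

The Cobb–Douglas utilities coincide, so 39.5^α·13^(1−α) = 26.5^α·16^(1−α).
Taking logs: α·ln 39.5 + (1−α)·ln 13 = α·ln 26.5 + (1−α)·ln 16, i.e. α·0.3991559 = (1−α)·0.2076394.
With A = 0.3991559 and B = 0.2076394: α·A = (1−α)·B, so α = B/(A+B) = 0.2076394/0.6067953 ≈ 0.3422.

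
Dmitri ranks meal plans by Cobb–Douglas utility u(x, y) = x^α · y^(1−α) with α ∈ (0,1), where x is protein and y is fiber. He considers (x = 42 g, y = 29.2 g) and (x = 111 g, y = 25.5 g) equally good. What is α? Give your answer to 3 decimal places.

The Cobb–Douglas utilities coincide, so 42^α·29.2^(1−α) = 111^α·25.5^(1−α).
Taking logs: α·ln 42 + (1−α)·ln 29.2 = α·ln 111 + (1−α)·ln 25.5, i.e. α·-0.971861 = (1−α)·-0.135490.
So α/(1−α) = (-0.135490)/(-0.971861) = 0.139413, and α = 0.139413/1.139413 ≈ 0.122.

α ≈ 0.122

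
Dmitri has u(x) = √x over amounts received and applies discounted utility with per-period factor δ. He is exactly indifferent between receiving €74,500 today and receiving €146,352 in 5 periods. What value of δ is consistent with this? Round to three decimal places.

The payoff in 5 periods is discounted by δ^5, so u(74500) = δ^5·u(146352) and δ^5 = u(74500)/u(146352).
Since u(x) = √x, δ^5 = √(74500/146352) = 0.71348.
So δ = 0.71348^(1/5) ≈ 0.935.

δ ≈ 0.935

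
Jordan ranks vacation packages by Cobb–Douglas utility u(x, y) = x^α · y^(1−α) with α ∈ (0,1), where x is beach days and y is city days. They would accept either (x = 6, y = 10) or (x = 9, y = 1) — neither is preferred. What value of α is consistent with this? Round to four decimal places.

The Cobb–Douglas utilities coincide, so 6^α·10^(1−α) = 9^α·1^(1−α).
Rearrange to (6/9)^α = (1/10)^(1−α) and take logs: α·-0.4054651 = (1−α)·-2.3025851.
Thus α·(-2.7080502) = -2.3025851, so α = -2.3025851/-2.7080502 ≈ 0.8503.

α ≈ 0.8503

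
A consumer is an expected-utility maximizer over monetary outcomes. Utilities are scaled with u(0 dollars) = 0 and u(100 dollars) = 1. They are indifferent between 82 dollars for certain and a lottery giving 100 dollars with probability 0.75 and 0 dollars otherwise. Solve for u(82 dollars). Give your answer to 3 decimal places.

0.750

The indifference gives u(82 dollars) = 0.75·u(100 dollars) + 0.25·u(0 dollars) = 0.75·1 + 0.25·0 = 0.75.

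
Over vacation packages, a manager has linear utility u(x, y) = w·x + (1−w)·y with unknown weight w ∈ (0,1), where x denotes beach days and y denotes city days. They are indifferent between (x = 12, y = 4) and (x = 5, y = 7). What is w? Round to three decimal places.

Equating utilities: w·12 + (1−w)·4 = w·5 + (1−w)·7.
Collecting terms: w·7 = (1−w)·3.
Hence w = 3/(7+3) = 3/10 = 0.300.

w = 0.300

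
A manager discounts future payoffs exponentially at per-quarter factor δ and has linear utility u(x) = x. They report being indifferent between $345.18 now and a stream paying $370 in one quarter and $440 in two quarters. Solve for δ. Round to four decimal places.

The stream is worth 370δ + 440δ² today, so 370δ + 440δ² = 345.18.
So 440δ² + 370δ − 345.18 = 0.
By the quadratic formula (taking the positive root), δ = (−370 + √744416.80) / 880 ≈ 0.5600.

δ ≈ 0.5600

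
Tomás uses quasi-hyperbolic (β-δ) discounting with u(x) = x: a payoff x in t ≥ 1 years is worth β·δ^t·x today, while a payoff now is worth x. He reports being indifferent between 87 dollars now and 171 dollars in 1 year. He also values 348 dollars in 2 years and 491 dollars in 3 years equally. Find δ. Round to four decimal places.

δ ≈ 0.7088

Both payoffs in the second observation are in the future, so β drops out: δ^2·348 = δ^3·491 ⇒ δ = 348/491 = 0.70876.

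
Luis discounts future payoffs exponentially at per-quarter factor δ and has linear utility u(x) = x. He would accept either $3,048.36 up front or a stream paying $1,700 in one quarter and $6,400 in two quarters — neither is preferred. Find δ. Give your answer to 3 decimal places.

Equating present values: 3048.36 = 1700δ + 6400δ².
So 6400δ² + 1700δ − 3048.36 = 0.
By the quadratic formula (taking the positive root), δ = (−1700 + √80928016.00) / 12800 ≈ 0.570.

δ ≈ 0.570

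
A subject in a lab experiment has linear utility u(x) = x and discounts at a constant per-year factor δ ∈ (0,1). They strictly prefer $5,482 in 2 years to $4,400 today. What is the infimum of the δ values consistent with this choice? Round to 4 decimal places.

δ > 0.8959

The preference means 4400 < δ^2·5482.
Dividing by 5482: δ^2 > 0.80263. Both sides are positive, so the square root keeps the direction.
δ > 0.80263^(1/2) = 0.8959.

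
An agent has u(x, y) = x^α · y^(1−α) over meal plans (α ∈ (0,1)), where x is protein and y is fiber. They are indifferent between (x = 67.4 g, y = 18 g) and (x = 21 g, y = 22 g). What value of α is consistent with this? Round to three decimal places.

Indifference: 67.4^α · 18^(1−α) = 21^α · 22^(1−α).
Taking logs: α·ln 67.4 + (1−α)·ln 18 = α·ln 21 + (1−α)·ln 22, i.e. α·1.166123 = (1−α)·0.200671.
Thus α·(1.366794) = 0.200671, so α = 0.200671/1.366794 ≈ 0.147.

α ≈ 0.147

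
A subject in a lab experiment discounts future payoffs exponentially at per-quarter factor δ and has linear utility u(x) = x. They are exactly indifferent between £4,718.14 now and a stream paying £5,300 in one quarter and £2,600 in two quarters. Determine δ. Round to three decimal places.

δ ≈ 0.670

Present value of the stream is 5300·δ + 2600·δ². Indifference gives 5300δ + 2600δ² = 4718.14.
So 2600δ² + 5300δ − 4718.14 = 0.
By the quadratic formula (taking the positive root), δ = (−5300 + √77158656.00) / 5200 ≈ 0.670.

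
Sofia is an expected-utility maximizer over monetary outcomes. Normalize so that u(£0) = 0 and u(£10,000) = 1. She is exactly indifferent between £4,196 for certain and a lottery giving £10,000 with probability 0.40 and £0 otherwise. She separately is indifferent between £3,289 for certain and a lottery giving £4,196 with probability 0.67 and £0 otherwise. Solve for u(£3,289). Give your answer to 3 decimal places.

The first gamble pins u(£4,196): it must equal 0.40·1 + 0.60·0 = 0.40.
The second indifference gives u(£3,289) = 0.67·u(£4,196) + 0.33·u(£0) = 0.67·0.40 + 0.33·0.00 = 0.2680.

0.268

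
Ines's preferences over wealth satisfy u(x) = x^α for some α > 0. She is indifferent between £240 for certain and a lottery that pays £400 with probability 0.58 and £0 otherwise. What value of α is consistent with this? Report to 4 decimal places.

EU(lottery) = 0.58·400^α + 0.42·0 = 0.58·400^α.
Indifference: 240^α = 0.58·400^α, so (240/400)^α = 0.58.
Take logs: α = ln 0.58 / ln(240/400) ≈ 1.066366.

α ≈ 1.0664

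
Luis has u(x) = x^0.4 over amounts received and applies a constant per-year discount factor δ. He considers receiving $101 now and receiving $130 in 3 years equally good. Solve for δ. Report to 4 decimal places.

δ ≈ 0.9669

Indifference means u(101) = δ^3 · u(130), so δ^3 = u(101)/u(130).
Since u(x) = x^0.4, δ^3 = (101/130)^0.4 = 0.77692^0.4 = 0.90396.
Hence δ = (0.90396)^(1/3) = 0.966905.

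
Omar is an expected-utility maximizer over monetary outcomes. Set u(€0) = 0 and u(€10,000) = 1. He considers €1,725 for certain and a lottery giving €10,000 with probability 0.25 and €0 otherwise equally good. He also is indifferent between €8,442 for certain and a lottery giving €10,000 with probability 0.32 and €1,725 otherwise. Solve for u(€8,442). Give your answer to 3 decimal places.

0.490

From the first indifference, u(€1,725) = 0.25·u(€10,000) + 0.75·u(€0) = 0.25·1 + 0.75·0 = 0.25.
Then u(€8,442) = 0.32·u(€10,000) + 0.68·u(€1,725) = 0.32·1.00 + 0.68·0.25 = 0.4900.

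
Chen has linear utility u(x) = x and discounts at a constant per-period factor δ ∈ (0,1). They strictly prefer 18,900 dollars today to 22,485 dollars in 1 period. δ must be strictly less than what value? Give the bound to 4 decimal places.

Comparing present values: 18900 > δ·22485.
So δ < 18900/22485 = 0.84056.

δ < 0.8406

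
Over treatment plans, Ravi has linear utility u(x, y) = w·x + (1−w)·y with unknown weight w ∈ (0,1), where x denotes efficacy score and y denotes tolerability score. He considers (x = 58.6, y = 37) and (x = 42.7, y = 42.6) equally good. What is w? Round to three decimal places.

Equating utilities: w·58.6 + (1−w)·37 = w·42.7 + (1−w)·42.6.
Rearranging, 15.9·w − 5.6·(1−w) = 0.
The marginal rate of substitution is 5.6/15.9, so w = 5.6/(15.9+5.6) = 0.260.

w = 0.260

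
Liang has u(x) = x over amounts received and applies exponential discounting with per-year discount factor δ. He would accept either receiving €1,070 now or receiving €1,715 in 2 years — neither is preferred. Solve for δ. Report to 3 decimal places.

Equating discounted utilities: u(1070) = δ^2·u(1715) ⇒ δ^2 = u(1070)/u(1715).
With u(x) = x: δ^2 = 1070/1715 = 0.62391.
Hence δ = (0.62391)^(1/2) = 0.78988.

δ ≈ 0.790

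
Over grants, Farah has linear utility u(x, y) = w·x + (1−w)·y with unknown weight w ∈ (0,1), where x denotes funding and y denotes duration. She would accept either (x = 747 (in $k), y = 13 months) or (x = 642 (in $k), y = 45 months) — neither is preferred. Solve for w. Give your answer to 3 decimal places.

w = 0.234

Equating utilities: w·747 + (1−w)·13 = w·642 + (1−w)·45.
Collecting terms: w·105 = (1−w)·32.
So w/(1−w) = 32/105 = 0.3048, giving w = 32/(105+32) = 0.234.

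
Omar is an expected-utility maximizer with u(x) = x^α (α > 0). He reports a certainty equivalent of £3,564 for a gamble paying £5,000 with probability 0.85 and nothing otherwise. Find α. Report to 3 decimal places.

α ≈ 0.480

Since u(0) = 0, the lottery's EU is 0.85·5000^α.
Setting u(3564) equal to that: 3564^α = 0.85·5000^α ⇒ (3564/5000)^α = 0.85.
α = ln(0.85) / ln(3564/5000) = -0.162519/-0.338554 ≈ 0.480.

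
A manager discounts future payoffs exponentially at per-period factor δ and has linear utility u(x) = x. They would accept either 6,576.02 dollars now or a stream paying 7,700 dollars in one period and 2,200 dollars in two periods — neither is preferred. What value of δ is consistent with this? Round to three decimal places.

δ ≈ 0.710

Present value of the stream is 7700·δ + 2200·δ². Indifference gives 7700δ + 2200δ² = 6576.02.
That is, 2200δ² + 7700δ − 6576.02 = 0, a quadratic in δ.
The positive root is δ = [−7700 + √(7700² + 4·2200·6576.02)] / (2·2200) = (−7700 + 10824.000)/4400 ≈ 0.710.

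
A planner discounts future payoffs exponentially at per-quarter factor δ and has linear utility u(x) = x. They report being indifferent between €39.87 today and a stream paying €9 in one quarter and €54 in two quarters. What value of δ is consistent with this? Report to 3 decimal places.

Equating present values: 39.87 = 9δ + 54δ².
So 54δ² + 9δ − 39.87 = 0.
By the quadratic formula (taking the positive root), δ = (−9 + √8692.92) / 108 ≈ 0.780.

δ ≈ 0.780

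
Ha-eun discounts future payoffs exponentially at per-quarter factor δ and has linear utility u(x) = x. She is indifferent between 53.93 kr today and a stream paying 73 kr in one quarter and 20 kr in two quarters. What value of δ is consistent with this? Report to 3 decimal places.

The stream is worth 73δ + 20δ² today, so 73δ + 20δ² = 53.93.
Rearranged: 20δ² + 73δ − 53.93 = 0.
By the quadratic formula (taking the positive root), δ = (−73 + √9643.40) / 40 ≈ 0.630.

δ ≈ 0.630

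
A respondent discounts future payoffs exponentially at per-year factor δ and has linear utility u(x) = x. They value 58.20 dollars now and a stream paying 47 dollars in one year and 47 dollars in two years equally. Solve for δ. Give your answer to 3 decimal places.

δ ≈ 0.720

Present value of the stream is 47·δ + 47·δ². Indifference gives 47δ + 47δ² = 58.20.
That is, 47δ² + 47δ − 58.20 = 0, a quadratic in δ.
The positive root is δ = [−47 + √(47² + 4·47·58.20)] / (2·47) = (−47 + 114.676)/94 ≈ 0.720.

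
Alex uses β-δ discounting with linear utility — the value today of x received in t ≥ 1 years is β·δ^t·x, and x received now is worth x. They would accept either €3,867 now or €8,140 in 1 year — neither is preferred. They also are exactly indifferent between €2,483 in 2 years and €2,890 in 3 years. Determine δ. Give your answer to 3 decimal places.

δ ≈ 0.859

Both payoffs in the second observation are in the future, so β drops out: δ^2·2483 = δ^3·2890 ⇒ δ = 2483/2890 = 0.85917.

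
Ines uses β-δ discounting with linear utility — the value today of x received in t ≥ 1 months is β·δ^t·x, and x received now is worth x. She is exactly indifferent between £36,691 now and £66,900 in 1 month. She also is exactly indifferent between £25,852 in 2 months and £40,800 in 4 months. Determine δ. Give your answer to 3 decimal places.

Both payoffs in the second observation are in the future, so β drops out: δ^2·25852 = δ^4·40800 ⇒ δ^2 = 25852/40800 = 0.63363, so δ = 0.79601.

δ ≈ 0.796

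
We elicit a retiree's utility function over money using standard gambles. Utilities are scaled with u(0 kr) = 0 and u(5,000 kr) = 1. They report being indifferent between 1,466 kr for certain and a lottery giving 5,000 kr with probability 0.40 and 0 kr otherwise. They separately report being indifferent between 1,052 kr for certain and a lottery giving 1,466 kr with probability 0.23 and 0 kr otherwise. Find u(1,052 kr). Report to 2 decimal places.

The first gamble pins u(1,466 kr): it must equal 0.40·1 + 0.60·0 = 0.40.
The second indifference gives u(1,052 kr) = 0.23·u(1,466 kr) + 0.77·u(0 kr) = 0.23·0.40 + 0.77·0.00 = 0.0920.

0.09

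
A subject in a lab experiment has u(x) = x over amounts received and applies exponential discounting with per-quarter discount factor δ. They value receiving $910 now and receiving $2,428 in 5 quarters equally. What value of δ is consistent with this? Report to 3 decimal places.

The payoff in 5 quarters is discounted by δ^5, so u(910) = δ^5·u(2428) and δ^5 = u(910)/u(2428).
With u(x) = x: δ^5 = 910/2428 = 0.37479.
Taking the 5th root: δ = 0.37479^(1/5) ≈ 0.822.

δ ≈ 0.822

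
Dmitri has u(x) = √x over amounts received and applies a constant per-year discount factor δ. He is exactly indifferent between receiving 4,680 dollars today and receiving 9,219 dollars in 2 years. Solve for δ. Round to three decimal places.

δ ≈ 0.844

Equating discounted utilities: u(4680) = δ^2·u(9219) ⇒ δ^2 = u(4680)/u(9219).
With u(x) = √x: δ^2 = √4680/√9219 = √(4680/9219) = 0.71249.
Taking the square root: δ = 0.71249^(1/2) ≈ 0.844.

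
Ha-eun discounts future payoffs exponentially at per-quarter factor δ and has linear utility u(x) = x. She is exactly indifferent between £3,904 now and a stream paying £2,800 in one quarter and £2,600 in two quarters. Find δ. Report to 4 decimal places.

δ ≈ 0.8000

Equating present values: 3904 = 2800δ + 2600δ².
That is, 2600δ² + 2800δ − 3904 = 0, a quadratic in δ.
The positive root is δ = [−2800 + √(2800² + 4·2600·3904)] / (2·2600) = (−2800 + 6960.000)/5200 ≈ 0.8000.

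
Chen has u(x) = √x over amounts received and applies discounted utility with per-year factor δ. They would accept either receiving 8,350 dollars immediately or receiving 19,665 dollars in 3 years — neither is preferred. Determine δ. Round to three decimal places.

δ ≈ 0.867

The payoff in 3 years is discounted by δ^3, so u(8350) = δ^3·u(19665) and δ^3 = u(8350)/u(19665).
With u(x) = √x: δ^3 = √8350/√19665 = √(8350/19665) = 0.65162.
Taking the cube root: δ = 0.65162^(1/3) ≈ 0.867.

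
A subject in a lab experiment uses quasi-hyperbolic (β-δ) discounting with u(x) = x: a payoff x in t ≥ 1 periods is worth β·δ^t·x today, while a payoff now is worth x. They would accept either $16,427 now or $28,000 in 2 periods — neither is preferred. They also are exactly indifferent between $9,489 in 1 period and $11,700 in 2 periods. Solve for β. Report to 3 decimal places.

β ≈ 0.892

Both payoffs in the second observation are in the future, so β drops out: δ^1·9489 = δ^2·11700 ⇒ δ = 9489/11700 = 0.81103.
The first indifference: 16427 = β·δ^2·28000, so β = 16427/(δ^2·28000) = 16427/(0.65776·28000) ≈ 0.892.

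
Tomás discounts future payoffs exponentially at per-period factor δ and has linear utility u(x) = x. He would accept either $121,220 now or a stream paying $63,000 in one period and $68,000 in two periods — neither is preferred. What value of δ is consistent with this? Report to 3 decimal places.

Present value of the stream is 63000·δ + 68000·δ². Indifference gives 63000δ + 68000δ² = 121220.
So 68000δ² + 63000δ − 121220 = 0.
δ = (−63000 + √(63000² + 4·68000·121220)) / (2·68000) = (−63000 + √36940840000.00) / 136000 ≈ 0.950.

δ ≈ 0.950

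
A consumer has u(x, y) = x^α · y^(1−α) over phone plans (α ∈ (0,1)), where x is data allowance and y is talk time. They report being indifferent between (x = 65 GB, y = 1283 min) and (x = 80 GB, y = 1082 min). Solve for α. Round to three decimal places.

The Cobb–Douglas utilities coincide, so 65^α·1283^(1−α) = 80^α·1082^(1−α).
(65/80)^α = (1082/1283)^(1−α); take logs: α·ln(65/80) = (1−α)·ln(1082/1283), i.e. α·-0.207639 = (1−α)·-0.170390.
Thus α·(-0.378029) = -0.170390, so α = -0.170390/-0.378029 ≈ 0.451.

α ≈ 0.451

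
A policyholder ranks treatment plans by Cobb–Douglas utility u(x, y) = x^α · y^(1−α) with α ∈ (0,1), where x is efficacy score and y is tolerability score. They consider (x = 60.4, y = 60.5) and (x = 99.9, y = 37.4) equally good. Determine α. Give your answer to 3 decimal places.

α ≈ 0.489

Indifference: 60.4^α · 60.5^(1−α) = 99.9^α · 37.4^(1−α).
Taking logs: α·ln 60.4 + (1−α)·ln 60.5 = α·ln 99.9 + (1−α)·ln 37.4, i.e. α·-0.503181 = (1−α)·-0.480973.
So α/(1−α) = (-0.480973)/(-0.503181) = 0.955865, and α = 0.955865/1.955865 ≈ 0.489.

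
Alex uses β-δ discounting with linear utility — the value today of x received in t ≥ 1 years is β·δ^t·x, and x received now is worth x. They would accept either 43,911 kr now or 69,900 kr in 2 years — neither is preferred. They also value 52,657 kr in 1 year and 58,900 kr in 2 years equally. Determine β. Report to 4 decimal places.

β ≈ 0.7860

Both payoffs in the second observation are in the future, so β drops out: δ^1·52657 = δ^2·58900 ⇒ δ = 52657/58900 = 0.89401.
Now use the now-vs-future pair: 43911 = β·δ^2·69900 gives β = 43911/(0.79925·69900) ≈ 0.7860.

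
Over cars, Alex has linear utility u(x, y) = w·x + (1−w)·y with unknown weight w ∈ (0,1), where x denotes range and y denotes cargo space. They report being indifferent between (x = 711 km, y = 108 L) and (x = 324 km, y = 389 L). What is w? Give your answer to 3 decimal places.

Indifference: w·711 + (1−w)·108 = w·324 + (1−w)·389.
Rearranging, 387·w − 281·(1−w) = 0.
Hence w = 281/(387+281) = 281/668 = 0.421.

w = 0.421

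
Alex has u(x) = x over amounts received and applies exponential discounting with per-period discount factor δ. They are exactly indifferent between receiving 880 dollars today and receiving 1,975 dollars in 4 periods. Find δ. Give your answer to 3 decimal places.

Equating discounted utilities: u(880) = δ^4·u(1975) ⇒ δ^4 = u(880)/u(1975).
With u(x) = x: δ^4 = 880/1975 = 0.44557.
Hence δ = (0.44557)^(1/4) = 0.81701.

δ ≈ 0.817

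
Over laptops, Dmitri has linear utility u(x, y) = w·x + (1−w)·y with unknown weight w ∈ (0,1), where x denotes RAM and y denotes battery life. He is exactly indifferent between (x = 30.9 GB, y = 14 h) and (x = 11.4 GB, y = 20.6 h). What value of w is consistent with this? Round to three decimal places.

w = 0.253

Equating utilities: w·30.9 + (1−w)·14 = w·11.4 + (1−w)·20.6.
Collecting terms: w·19.5 = (1−w)·6.6.
So w/(1−w) = 6.6/19.5 = 0.3385, giving w = 6.6/(19.5+6.6) = 0.253.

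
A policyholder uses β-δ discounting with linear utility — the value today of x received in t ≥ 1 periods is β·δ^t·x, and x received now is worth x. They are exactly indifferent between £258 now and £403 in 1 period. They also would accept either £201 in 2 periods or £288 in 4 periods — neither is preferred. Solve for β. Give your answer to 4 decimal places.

Both payoffs in the second observation are in the future, so β drops out: δ^2·201 = δ^4·288 ⇒ δ^2 = 201/288 = 0.69792, so δ = 0.83541.
Substituting δ into 258 = β·δ·403: β = 258/(336.672) ≈ 0.7663.

β ≈ 0.7663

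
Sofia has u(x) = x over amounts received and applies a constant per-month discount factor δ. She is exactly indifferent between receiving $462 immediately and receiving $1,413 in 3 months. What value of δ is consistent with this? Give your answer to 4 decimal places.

Equating discounted utilities: u(462) = δ^3·u(1413) ⇒ δ^3 = u(462)/u(1413).
With u(x) = x: δ^3 = 462/1413 = 0.32696.
Hence δ = (0.32696)^(1/3) = 0.688917.

δ ≈ 0.6889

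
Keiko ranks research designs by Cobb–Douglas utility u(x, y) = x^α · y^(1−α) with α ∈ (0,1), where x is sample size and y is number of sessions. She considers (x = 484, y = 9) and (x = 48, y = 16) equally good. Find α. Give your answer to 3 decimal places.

The Cobb–Douglas utilities coincide, so 484^α·9^(1−α) = 48^α·16^(1−α).
Rearrange to (484/48)^α = (16/9)^(1−α) and take logs: α·2.310884 = (1−α)·0.575364.
Thus α·(2.886248) = 0.575364, so α = 0.575364/2.886248 ≈ 0.199.

α ≈ 0.199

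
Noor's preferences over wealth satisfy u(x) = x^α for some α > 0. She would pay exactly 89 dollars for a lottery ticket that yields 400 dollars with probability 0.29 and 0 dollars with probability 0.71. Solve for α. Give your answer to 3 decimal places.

EU(lottery) = 0.29·400^α + 0.71·0 = 0.29·400^α.
Setting u(89) equal to that: 89^α = 0.29·400^α ⇒ (89/400)^α = 0.29.
α = ln(0.29) / ln(89/400) = -1.237874/-1.502828 ≈ 0.824.

α ≈ 0.824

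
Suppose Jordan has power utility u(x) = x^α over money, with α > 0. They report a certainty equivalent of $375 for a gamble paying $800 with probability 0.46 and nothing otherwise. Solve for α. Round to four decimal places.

Since u(0) = 0, the lottery's EU is 0.46·800^α.
Equating: 375^α = 0.46·800^α, i.e. 0.4688^α = 0.46.
Take logs: α = ln 0.46 / ln(375/800) ≈ 1.024869.

α ≈ 1.0249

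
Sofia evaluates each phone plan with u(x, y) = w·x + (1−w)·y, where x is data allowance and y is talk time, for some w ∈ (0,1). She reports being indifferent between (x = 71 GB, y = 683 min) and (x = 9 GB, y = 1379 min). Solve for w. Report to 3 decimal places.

u(71,683) = u(9,1379) means w·71 + (1−w)·683 = w·9 + (1−w)·1379.
w·(71−9) = (1−w)·(1379−683), i.e. w·62 = (1−w)·696.
The marginal rate of substitution is 696/62, so w = 696/(62+696) = 0.918.

w = 0.918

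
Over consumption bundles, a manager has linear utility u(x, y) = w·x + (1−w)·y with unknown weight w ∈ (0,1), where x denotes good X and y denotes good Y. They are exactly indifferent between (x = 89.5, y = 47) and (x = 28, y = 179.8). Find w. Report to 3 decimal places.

Indifference: w·89.5 + (1−w)·47 = w·28 + (1−w)·179.8.
Collecting terms: w·61.5 = (1−w)·132.8.
So w/(1−w) = 132.8/61.5 = 2.1593, giving w = 132.8/(61.5+132.8) = 0.683.

w = 0.683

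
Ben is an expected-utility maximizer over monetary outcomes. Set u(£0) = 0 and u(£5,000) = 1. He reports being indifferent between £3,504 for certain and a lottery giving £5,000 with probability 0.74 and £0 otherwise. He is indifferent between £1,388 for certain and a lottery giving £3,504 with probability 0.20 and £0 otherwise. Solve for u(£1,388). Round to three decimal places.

0.148

From the first indifference, u(£3,504) = 0.74·u(£5,000) + 0.26·u(£0) = 0.74·1 + 0.26·0 = 0.74.
The second indifference gives u(£1,388) = 0.20·u(£3,504) + 0.80·u(£0) = 0.20·0.74 + 0.80·0.00 = 0.1480.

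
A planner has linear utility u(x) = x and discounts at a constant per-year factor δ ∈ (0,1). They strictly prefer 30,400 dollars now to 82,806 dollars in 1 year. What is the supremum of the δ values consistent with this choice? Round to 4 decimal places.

δ < 0.3671

Under u(x) = x this choice says 30400 > δ·82806.
So δ < 30400/82806 = 0.36712.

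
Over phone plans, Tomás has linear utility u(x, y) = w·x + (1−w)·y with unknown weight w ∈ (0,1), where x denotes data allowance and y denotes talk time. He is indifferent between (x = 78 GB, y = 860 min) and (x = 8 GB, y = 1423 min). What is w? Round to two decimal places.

w = 0.89

u(78,860) = u(8,1423) means w·78 + (1−w)·860 = w·8 + (1−w)·1423.
Rearranging, 70·w − 563·(1−w) = 0.
So w/(1−w) = 563/70 = 8.0429, giving w = 563/(70+563) = 0.89.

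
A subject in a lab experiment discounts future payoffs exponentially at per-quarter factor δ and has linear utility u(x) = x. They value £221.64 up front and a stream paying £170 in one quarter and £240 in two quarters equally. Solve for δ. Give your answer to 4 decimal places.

δ ≈ 0.6700

Present value of the stream is 170·δ + 240·δ². Indifference gives 170δ + 240δ² = 221.64.
So 240δ² + 170δ − 221.64 = 0.
The positive root is δ = [−170 + √(170² + 4·240·221.64)] / (2·240) = (−170 + 491.604)/480 ≈ 0.6700.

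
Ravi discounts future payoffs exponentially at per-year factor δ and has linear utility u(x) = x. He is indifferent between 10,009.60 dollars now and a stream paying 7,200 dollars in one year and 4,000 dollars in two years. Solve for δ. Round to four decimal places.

Present value of the stream is 7200·δ + 4000·δ². Indifference gives 7200δ + 4000δ² = 10009.60.
Rearranged: 4000δ² + 7200δ − 10009.60 = 0.
δ = (−7200 + √(7200² + 4·4000·10009.60)) / (2·4000) = (−7200 + √211993600.00) / 8000 ≈ 0.9200.

δ ≈ 0.9200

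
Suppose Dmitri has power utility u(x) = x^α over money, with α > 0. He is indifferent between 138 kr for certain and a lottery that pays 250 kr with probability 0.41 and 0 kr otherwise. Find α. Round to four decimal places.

α ≈ 1.5005

Since u(0) = 0, the lottery's EU is 0.41·250^α.
Equating: 138^α = 0.41·250^α, i.e. 0.5520^α = 0.41.
Taking logs: α·ln(138/250) = ln(0.41), so α = -0.8915981 / -0.5942072 ≈ 1.5005.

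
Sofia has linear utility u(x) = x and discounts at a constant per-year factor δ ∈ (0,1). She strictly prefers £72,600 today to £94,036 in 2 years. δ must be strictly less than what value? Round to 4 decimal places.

δ < 0.8787

The preference means 72600 > δ^2·94036.
So δ^2 < 72600/94036 = 0.77204; taking the square root of both positive sides preserves the inequality.
δ < (72600/94036)^(1/2) ≈ 0.8787.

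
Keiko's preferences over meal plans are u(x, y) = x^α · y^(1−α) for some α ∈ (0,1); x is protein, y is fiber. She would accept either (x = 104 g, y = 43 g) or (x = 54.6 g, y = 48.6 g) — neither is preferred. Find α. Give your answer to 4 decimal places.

The Cobb–Douglas utilities coincide, so 104^α·43^(1−α) = 54.6^α·48.6^(1−α).
(104/54.6)^α = (48.6/43)^(1−α); take logs: α·ln(104/54.6) = (1−α)·ln(48.6/43), i.e. α·0.6443570 = (1−α)·0.1224234.
With A = 0.6443570 and B = 0.1224234: α·A = (1−α)·B, so α = B/(A+B) = 0.1224234/0.7667804 ≈ 0.1597.

α ≈ 0.1597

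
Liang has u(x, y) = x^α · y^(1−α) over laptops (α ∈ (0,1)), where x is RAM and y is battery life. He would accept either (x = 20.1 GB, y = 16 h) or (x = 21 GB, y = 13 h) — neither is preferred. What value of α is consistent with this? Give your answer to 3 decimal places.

α ≈ 0.826

Set the two utilities equal: 20.1^α·16^(1−α) = 21^α·13^(1−α).
Taking logs: α·ln 20.1 + (1−α)·ln 16 = α·ln 21 + (1−α)·ln 13, i.e. α·-0.043803 = (1−α)·-0.207639.
Thus α·(-0.251442) = -0.207639, so α = -0.207639/-0.251442 ≈ 0.826.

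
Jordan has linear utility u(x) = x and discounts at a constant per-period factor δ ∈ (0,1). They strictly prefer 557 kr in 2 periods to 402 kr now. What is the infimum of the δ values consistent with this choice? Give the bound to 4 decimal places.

Comparing present values: 402 < δ^2·557.
So δ^2 > 402/557 = 0.72172; taking the square root of both positive sides preserves the inequality.
δ > (402/557)^(1/2) ≈ 0.8495.

δ > 0.8495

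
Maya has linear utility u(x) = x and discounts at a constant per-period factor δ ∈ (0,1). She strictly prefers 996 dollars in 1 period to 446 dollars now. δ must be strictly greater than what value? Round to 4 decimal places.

δ > 0.4478

Comparing present values: 446 < δ·996.
So δ > 446/996 = 0.44779.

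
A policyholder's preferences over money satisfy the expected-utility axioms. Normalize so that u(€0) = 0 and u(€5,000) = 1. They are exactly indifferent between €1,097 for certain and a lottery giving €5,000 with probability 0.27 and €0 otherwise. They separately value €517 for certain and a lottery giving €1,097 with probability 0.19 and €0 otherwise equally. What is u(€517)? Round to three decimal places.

From the first indifference, u(€1,097) = 0.27·u(€5,000) + 0.73·u(€0) = 0.27·1 + 0.73·0 = 0.27.
Then u(€517) = 0.19·u(€1,097) + 0.81·u(€0) = 0.19·0.27 + 0.81·0.00 = 0.0513.

0.051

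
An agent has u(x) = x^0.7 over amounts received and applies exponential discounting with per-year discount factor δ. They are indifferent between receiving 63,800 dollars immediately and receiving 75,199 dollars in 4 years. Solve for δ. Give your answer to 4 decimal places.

δ ≈ 0.9716

Equating discounted utilities: u(63800) = δ^4·u(75199) ⇒ δ^4 = u(63800)/u(75199).
With u(x) = x^0.7: δ^4 = 63800^0.7/75199^0.7 = (63800/75199)^0.7 = 0.89130.
Taking the 4th root: δ = 0.89130^(1/4) ≈ 0.9716.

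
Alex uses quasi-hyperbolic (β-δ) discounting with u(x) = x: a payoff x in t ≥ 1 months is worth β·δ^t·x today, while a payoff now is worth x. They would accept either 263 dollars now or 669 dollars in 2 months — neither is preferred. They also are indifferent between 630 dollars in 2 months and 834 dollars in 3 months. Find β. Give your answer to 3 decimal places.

β ≈ 0.689

From the later pair, β·δ^2·630 = β·δ^3·834; dividing through, δ = 630/834 = 0.75540.
Substituting δ into 263 = β·δ^2·669: β = 263/(381.747) ≈ 0.689.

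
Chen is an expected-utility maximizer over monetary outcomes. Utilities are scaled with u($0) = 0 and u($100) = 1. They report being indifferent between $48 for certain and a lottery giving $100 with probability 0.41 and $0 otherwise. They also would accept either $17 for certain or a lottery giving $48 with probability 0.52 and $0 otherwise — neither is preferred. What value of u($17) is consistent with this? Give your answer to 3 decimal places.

0.213

From the first indifference, u($48) = 0.41·u($100) + 0.59·u($0) = 0.41·1 + 0.59·0 = 0.41.
Then u($17) = 0.52·u($48) + 0.48·u($0) = 0.52·0.41 + 0.48·0.00 = 0.2132.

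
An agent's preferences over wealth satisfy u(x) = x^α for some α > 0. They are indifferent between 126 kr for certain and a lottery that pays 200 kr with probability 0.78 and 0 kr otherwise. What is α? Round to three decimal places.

EU(lottery) = 0.78·200^α + 0.22·0 = 0.78·200^α.
Equating: 126^α = 0.78·200^α, i.e. 0.6300^α = 0.78.
Take logs: α = ln 0.78 / ln(126/200) ≈ 0.53775.

α ≈ 0.538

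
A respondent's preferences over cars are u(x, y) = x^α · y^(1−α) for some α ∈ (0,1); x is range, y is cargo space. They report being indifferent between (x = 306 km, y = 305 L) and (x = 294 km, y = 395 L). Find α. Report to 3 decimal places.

α ≈ 0.866

Set the two utilities equal: 306^α·305^(1−α) = 294^α·395^(1−α).
(306/294)^α = (395/305)^(1−α); take logs: α·ln(306/294) = (1−α)·ln(395/305), i.e. α·0.040005 = (1−α)·0.258574.
So α/(1−α) = (0.258574)/(0.040005) = 6.463542, and α = 6.463542/7.463542 ≈ 0.866.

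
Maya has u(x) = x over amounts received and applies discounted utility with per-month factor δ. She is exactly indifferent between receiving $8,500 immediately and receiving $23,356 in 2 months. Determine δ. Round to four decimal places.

The payoff in 2 months is discounted by δ^2, so u(8500) = δ^2·u(23356) and δ^2 = u(8500)/u(23356).
With u(x) = x: δ^2 = 8500/23356 = 0.36393.
Hence δ = (0.36393)^(1/2) = 0.603268.

δ ≈ 0.6033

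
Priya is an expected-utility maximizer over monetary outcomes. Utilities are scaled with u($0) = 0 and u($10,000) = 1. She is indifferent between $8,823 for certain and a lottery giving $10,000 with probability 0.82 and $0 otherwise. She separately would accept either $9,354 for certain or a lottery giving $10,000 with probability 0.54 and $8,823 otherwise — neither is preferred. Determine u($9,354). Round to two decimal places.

First, u($8,823) = 0.82·u($10,000) + 0.18·u($0) = 0.82.
Then u($9,354) = 0.54·u($10,000) + 0.46·u($8,823) = 0.54·1.00 + 0.46·0.82 = 0.9172.

0.92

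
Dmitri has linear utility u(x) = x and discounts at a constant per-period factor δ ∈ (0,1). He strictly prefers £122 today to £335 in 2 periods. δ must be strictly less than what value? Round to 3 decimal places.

δ < 0.603

Under u(x) = x this choice says 122 > δ^2·335.
So δ^2 < 122/335 = 0.36418; taking the square root of both positive sides preserves the inequality.
δ < (122/335)^(1/2) ≈ 0.603.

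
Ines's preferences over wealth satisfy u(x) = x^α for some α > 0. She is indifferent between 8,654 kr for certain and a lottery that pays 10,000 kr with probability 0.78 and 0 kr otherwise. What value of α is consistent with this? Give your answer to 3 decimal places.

Since u(0) = 0, the lottery's EU is 0.78·10000^α.
Equating: 8654^α = 0.78·10000^α, i.e. 0.8654^α = 0.78.
α = ln(0.78) / ln(8654/10000) = -0.248461/-0.144563 ≈ 1.719.

α ≈ 1.719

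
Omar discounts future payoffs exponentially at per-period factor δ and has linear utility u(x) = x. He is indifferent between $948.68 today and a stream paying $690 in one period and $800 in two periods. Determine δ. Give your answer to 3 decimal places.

Present value of the stream is 690·δ + 800·δ². Indifference gives 690δ + 800δ² = 948.68.
So 800δ² + 690δ − 948.68 = 0.
The positive root is δ = [−690 + √(690² + 4·800·948.68)] / (2·800) = (−690 + 1874.000)/1600 ≈ 0.740.

δ ≈ 0.740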